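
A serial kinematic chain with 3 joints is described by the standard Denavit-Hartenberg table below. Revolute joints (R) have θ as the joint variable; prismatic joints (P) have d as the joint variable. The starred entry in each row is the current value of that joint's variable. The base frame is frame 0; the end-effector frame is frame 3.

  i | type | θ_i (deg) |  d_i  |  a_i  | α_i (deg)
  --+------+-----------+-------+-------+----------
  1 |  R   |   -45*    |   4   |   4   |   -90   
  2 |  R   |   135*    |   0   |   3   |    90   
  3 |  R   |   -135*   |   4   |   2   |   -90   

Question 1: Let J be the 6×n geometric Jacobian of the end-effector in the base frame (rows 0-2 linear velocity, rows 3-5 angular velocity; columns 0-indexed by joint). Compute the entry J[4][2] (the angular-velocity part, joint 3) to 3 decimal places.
-0.500

axis z_2 = (0.5000,-0.5000,-0.7071); lever o_n−o_2 = (1.7071,-3.7071,-1.8284)
cross product → J_v[:, 2] = (-1.7071,-0.2929,-1.0000)
J_ω[:, 2] = z_2
entry J[4][2] = -0.5000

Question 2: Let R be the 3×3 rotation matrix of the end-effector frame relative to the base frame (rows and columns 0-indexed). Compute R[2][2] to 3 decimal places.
End-effector z-axis (col 2 of R) = (-0.8536,-0.1464,-0.5000)
R[2][2] = -0.5000

-0.500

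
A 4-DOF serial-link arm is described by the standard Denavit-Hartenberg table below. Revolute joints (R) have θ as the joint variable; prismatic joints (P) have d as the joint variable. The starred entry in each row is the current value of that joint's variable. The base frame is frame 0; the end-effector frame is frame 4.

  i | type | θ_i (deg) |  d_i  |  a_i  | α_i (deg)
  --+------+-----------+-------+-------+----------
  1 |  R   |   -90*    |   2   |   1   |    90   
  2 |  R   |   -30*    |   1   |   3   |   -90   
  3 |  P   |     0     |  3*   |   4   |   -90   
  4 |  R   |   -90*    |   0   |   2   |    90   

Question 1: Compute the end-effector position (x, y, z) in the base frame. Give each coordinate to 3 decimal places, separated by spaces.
after link 1: o_1 = (0.0000, -1.0000, 2.0000)
after link 2: o_2 = (-1.0000, -3.5981, 0.5000)
after link 3: o_3 = (-1.0000, -8.5622, 1.0981)
after link 4: o_4 = (-1.0000, -9.5622, 2.8301)

-1.000 -9.562 2.830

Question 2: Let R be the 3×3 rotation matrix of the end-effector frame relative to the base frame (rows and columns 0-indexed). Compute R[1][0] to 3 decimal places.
-0.500

End-effector x-axis (col 0 of R) = (-0.0000,-0.5000,0.8660)
R[1][0] = -0.5000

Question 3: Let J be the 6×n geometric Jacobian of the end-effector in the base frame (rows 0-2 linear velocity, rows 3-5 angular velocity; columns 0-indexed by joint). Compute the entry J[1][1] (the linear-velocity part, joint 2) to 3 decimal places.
0.830

axis z_1 = (-1.0000,-0.0000,0.0000); lever o_n−o_1 = (-1.0000,-8.5622,0.8301)
cross product → J_v[:, 1] = (0.0000,0.8301,8.5622)
J_ω[:, 1] = z_1
entry J[1][1] = 0.8301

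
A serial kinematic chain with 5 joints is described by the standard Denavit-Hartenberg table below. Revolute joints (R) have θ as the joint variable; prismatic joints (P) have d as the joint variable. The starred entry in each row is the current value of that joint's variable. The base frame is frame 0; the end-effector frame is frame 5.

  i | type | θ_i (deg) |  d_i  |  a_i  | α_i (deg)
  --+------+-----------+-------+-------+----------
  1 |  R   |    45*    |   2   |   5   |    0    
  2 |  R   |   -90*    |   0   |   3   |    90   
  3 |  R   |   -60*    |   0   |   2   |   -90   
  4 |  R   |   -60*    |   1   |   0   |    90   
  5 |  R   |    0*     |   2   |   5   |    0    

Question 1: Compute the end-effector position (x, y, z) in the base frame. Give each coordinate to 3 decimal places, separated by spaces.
3.479 -3.946 0.103

after link 1: o_1 = (3.5355, 3.5355, 2.0000)
after link 2: o_2 = (5.6569, 1.4142, 2.0000)
after link 3: o_3 = (6.3640, 0.7071, 0.2679)
after link 4: o_4 = (6.9763, 0.0947, 0.7679)
after link 5: o_5 = (3.4789, -3.9457, 0.1029)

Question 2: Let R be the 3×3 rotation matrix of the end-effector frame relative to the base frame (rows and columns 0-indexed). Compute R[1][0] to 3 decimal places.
-0.789

End-effector x-axis (col 0 of R) = (-0.4356,-0.7891,-0.4330)
R[1][0] = -0.7891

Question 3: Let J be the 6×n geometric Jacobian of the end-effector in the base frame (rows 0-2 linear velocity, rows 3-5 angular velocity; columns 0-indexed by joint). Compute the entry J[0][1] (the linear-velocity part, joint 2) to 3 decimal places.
7.481

axis z_1 = (0.0000,0.0000,1.0000); lever o_n−o_1 = (-0.0567,-7.4813,-1.8971)
cross product → J_v[:, 1] = (7.4813,-0.0567,0.0000)
J_ω[:, 1] = z_1
entry J[0][1] = 7.4813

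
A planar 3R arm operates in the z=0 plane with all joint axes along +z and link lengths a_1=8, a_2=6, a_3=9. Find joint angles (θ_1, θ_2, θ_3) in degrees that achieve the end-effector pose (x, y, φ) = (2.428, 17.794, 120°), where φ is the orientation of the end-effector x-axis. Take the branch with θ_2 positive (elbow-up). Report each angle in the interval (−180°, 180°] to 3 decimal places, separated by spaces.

wrist centre = target − a_3·(cos φ, sin φ) = (6.9280, 9.9998)
cos θ_2 = (147.9926−8²−6²)/(2·8·6) = 0.4999; θ_2 = 60.0051° (elbow-up)
β = atan2(9.9998,6.9280) = 55.2852°; ψ = atan2(5.1964,10.9995) = 25.2871°
θ_1 = β − ψ = 29.9981°
θ_3 = φ − θ_1 − θ_2 = 29.9968° (wrapped to (-180°,180°])

29.998 60.005 29.997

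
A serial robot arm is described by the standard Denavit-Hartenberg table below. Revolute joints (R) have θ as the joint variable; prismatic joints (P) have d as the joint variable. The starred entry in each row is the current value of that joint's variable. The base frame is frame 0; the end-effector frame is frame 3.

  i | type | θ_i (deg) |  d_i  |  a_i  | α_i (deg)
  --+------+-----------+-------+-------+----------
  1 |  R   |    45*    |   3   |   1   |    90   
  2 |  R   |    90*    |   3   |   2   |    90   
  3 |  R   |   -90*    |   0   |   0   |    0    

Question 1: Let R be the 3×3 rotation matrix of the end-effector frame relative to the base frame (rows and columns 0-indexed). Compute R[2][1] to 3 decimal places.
End-effector y-axis (col 1 of R) = (0.0000,0.0000,1.0000)
R[2][1] = 1.0000

1.000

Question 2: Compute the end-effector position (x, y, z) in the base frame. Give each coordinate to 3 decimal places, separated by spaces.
after link 1: o_1 = (0.7071, 0.7071, 3.0000)
after link 2: o_2 = (2.8284, -1.4142, 5.0000)
after link 3: o_3 = (2.8284, -1.4142, 5.0000)

2.828 -1.414 5.000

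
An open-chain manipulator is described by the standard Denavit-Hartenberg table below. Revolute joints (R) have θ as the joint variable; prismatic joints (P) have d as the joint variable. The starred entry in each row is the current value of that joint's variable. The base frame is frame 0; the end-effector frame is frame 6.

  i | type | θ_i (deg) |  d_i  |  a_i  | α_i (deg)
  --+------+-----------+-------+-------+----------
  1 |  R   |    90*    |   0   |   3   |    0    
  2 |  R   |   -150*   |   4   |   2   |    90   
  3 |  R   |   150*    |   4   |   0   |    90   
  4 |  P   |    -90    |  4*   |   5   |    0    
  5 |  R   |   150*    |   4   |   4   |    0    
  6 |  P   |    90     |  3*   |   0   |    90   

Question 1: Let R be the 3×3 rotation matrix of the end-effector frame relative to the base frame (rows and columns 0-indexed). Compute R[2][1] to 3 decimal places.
End-effector y-axis (col 1 of R) = (0.2500,-0.4330,0.8660)
R[2][1] = 0.8660

0.866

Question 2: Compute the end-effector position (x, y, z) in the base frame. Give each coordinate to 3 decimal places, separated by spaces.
0.750 -3.227 14.526

after link 1: o_1 = (0.0000, 3.0000, 0.0000)
after link 2: o_2 = (1.0000, 1.2679, 4.0000)
after link 3: o_3 = (-2.4641, -0.7321, 4.0000)
after link 4: o_4 = (2.8660, 0.0359, 7.4641)
after link 5: o_5 = (-0.0000, -1.9282, 11.9282)
after link 6: o_6 = (0.7500, -3.2272, 14.5263)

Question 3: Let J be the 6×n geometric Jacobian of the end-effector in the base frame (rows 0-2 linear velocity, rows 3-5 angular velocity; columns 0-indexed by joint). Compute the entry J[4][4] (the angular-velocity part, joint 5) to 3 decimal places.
-0.433

axis z_4 = (0.2500,-0.4330,0.8660); lever o_n−o_4 = (-2.1160,-3.2631,7.0622)
cross product → J_v[:, 4] = (-0.2321,-3.5981,-1.7321)
J_ω[:, 4] = z_4
entry J[4][4] = -0.4330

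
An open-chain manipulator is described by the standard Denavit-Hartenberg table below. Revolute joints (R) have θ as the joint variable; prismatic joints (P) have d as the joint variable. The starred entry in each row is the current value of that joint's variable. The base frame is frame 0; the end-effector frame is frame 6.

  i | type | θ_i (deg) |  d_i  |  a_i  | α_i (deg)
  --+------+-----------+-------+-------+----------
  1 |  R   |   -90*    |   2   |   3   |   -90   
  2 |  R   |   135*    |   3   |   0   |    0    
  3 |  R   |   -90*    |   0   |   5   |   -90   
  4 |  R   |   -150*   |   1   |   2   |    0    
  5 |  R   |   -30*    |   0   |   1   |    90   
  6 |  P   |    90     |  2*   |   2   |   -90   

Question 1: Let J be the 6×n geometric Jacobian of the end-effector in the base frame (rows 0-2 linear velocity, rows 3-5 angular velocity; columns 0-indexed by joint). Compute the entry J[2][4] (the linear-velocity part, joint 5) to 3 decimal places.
axis z_4 = (0.0000,0.7071,-0.7071); lever o_n−o_4 = (-2.0000,2.1213,-0.7071)
cross product → J_v[:, 4] = (1.0000,1.4142,1.4142)
J_ω[:, 4] = z_4
entry J[2][4] = 1.4142

1.414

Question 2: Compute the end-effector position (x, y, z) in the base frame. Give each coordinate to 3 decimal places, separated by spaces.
after link 1: o_1 = (0.0000, -3.0000, 2.0000)
after link 2: o_2 = (3.0000, -3.0000, 2.0000)
after link 3: o_3 = (3.0000, -6.5355, -1.5355)
after link 4: o_4 = (4.0000, -4.6037, -1.0179)
after link 5: o_5 = (4.0000, -3.8966, -0.3108)
after link 6: o_6 = (2.0000, -2.4824, -1.7250)

2.000 -2.482 -1.725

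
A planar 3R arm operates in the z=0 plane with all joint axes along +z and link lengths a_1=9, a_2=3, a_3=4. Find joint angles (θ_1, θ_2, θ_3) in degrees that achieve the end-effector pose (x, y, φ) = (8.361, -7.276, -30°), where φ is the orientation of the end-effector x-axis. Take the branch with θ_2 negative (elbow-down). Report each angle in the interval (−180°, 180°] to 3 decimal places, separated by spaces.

wrist centre = target − a_3·(cos φ, sin φ) = (4.8969, -5.2760)
cos θ_2 = (51.8158−9²−3²)/(2·9·3) = -0.7071; θ_2 = -135.0007° (elbow-down)
β = atan2(-5.2760,4.8969) = -47.1342°; ψ = atan2(-2.1213,6.8787) = -17.1391°
θ_1 = β − ψ = -29.9950°
θ_3 = φ − θ_1 − θ_2 = 134.9957° (wrapped to (-180°,180°])

-29.995 -135.001 134.996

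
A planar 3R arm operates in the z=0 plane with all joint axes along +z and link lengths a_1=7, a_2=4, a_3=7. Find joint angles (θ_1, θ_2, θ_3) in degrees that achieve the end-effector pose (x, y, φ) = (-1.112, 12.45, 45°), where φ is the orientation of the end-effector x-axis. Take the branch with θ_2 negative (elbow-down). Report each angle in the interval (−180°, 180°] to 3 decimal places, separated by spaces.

149.998 -60.002 -44.996

wrist centre = target − a_3·(cos φ, sin φ) = (-6.0617, 7.5003)
cos θ_2 = (92.9986−7²−4²)/(2·7·4) = 0.5000; θ_2 = -60.0017° (elbow-down)
β = atan2(7.5003,-6.0617) = 128.9453°; ψ = atan2(-3.4642,8.9999) = -21.0523°
θ_1 = β − ψ = 149.9976°
θ_3 = φ − θ_1 − θ_2 = -44.9959° (wrapped to (-180°,180°])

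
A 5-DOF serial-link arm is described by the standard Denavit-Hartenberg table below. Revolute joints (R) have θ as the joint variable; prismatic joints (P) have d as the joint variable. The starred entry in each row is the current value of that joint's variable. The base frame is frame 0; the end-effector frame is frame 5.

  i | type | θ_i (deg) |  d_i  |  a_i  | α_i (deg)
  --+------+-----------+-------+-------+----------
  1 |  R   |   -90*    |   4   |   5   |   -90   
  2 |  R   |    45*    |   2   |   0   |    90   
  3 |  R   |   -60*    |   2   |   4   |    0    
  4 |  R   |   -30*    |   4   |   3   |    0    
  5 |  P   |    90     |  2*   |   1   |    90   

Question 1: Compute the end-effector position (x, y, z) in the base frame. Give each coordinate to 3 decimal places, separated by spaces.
-4.464 -12.778 7.536

after link 1: o_1 = (0.0000, -5.0000, 4.0000)
after link 2: o_2 = (2.0000, -5.0000, 4.0000)
after link 3: o_3 = (-1.4641, -7.8284, 4.0000)
after link 4: o_4 = (-4.4641, -10.6569, 6.8284)
after link 5: o_5 = (-4.4641, -12.7782, 7.5355)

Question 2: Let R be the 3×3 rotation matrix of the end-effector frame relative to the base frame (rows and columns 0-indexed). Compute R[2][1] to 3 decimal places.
0.707

End-effector y-axis (col 1 of R) = (0.0000,-0.7071,0.7071)
R[2][1] = 0.7071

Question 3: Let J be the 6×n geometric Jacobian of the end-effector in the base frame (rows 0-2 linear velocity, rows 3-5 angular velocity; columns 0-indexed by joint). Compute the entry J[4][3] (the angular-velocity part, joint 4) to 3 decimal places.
axis z_3 = (0.0000,-0.7071,0.7071); lever o_n−o_3 = (-3.0000,-4.9497,3.5355)
cross product → J_v[:, 3] = (1.0000,-2.1213,-2.1213)
J_ω[:, 3] = z_3
entry J[4][3] = -0.7071

-0.707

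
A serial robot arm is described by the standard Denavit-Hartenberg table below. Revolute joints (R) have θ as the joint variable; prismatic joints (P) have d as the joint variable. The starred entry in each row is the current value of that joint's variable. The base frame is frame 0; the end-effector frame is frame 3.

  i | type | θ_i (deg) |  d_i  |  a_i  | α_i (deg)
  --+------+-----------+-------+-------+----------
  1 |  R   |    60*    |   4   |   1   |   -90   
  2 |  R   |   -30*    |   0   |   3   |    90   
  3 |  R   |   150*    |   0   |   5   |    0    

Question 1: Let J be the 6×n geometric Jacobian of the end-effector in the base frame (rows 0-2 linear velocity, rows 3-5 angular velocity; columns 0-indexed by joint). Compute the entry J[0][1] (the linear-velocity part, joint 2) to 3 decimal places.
axis z_1 = (-0.8660,0.5000,0.0000); lever o_n−o_1 = (-2.7410,0.2524,-0.6651)
cross product → J_v[:, 1] = (-0.3325,-0.5760,1.1519)
J_ω[:, 1] = z_1
entry J[0][1] = -0.3325

-0.333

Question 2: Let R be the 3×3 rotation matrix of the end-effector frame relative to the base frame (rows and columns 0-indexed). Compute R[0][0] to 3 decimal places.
-0.808

End-effector x-axis (col 0 of R) = (-0.8080,-0.3995,-0.4330)
R[0][0] = -0.8080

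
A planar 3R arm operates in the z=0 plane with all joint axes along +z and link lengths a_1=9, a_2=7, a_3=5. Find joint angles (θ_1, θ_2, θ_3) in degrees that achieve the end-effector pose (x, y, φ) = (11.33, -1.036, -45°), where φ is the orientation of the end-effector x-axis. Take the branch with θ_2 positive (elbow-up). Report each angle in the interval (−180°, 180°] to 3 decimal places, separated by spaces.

-30.003 119.999 -134.996

wrist centre = target − a_3·(cos φ, sin φ) = (7.7945, 2.4995)
cos θ_2 = (67.0014−9²−7²)/(2·9·7) = -0.5000; θ_2 = 119.9993° (elbow-up)
β = atan2(2.4995,7.7945) = 17.7800°; ψ = atan2(6.0622,5.5001) = 47.7835°
θ_1 = β − ψ = -30.0034°
θ_3 = φ − θ_1 − θ_2 = -134.9959° (wrapped to (-180°,180°])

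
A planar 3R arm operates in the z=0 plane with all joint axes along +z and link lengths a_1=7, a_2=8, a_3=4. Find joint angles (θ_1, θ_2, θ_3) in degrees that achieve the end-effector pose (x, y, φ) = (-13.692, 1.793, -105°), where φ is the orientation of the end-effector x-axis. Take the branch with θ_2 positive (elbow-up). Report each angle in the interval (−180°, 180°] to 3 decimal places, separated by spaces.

131.835 45.004 78.162

wrist centre = target − a_3·(cos φ, sin φ) = (-12.6567, 5.6567)
cos θ_2 = (192.1910−7²−8²)/(2·7·8) = 0.7071; θ_2 = 45.0036° (elbow-up)
β = atan2(5.6567,-12.6567) = 155.9186°; ψ = atan2(5.6572,12.6565) = 24.0837°
θ_1 = β − ψ = 131.8348°
θ_3 = φ − θ_1 − θ_2 = 78.1615° (wrapped to (-180°,180°])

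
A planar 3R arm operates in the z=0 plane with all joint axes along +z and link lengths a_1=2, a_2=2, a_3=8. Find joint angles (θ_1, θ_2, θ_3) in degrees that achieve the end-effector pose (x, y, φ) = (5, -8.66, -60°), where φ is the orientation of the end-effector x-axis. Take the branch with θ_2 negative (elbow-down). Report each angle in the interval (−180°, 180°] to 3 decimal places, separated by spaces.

wrist centre = target − a_3·(cos φ, sin φ) = (1.0000, -1.7318)
cos θ_2 = (3.9991−2²−2²)/(2·2·2) = -0.5001; θ_2 = -120.0073° (elbow-down)
β = atan2(-1.7318,1.0000) = -59.9964°; ψ = atan2(-1.7319,0.9998) = -60.0036°
θ_1 = β − ψ = 0.0073°
θ_3 = φ − θ_1 − θ_2 = 60.0000° (wrapped to (-180°,180°])

0.007 -120.007 60.000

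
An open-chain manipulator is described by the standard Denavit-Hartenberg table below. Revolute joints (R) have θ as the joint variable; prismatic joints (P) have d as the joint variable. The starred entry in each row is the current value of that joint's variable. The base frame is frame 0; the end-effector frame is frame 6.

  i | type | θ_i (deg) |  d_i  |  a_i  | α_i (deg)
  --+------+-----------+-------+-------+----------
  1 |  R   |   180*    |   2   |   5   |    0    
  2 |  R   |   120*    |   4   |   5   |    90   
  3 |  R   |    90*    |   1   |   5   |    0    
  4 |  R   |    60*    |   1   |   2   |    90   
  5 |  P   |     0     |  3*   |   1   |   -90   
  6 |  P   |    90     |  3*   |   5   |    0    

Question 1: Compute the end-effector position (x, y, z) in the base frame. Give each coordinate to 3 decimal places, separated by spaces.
after link 1: o_1 = (-5.0000, 0.0000, 2.0000)
after link 2: o_2 = (-2.5000, -4.3301, 6.0000)
after link 3: o_3 = (-3.3660, -4.8301, 11.0000)
after link 4: o_4 = (-5.0981, -3.8301, 12.0000)
after link 5: o_5 = (-4.7811, -4.3792, 15.0981)
after link 6: o_6 = (-8.6292, -3.7141, 10.7679)

-8.629 -3.714 10.768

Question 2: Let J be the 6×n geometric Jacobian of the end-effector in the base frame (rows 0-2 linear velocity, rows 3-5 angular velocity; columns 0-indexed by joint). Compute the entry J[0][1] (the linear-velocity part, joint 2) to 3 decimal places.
axis z_1 = (0.0000,0.0000,1.0000); lever o_n−o_1 = (-3.6292,-3.7141,8.7679)
cross product → J_v[:, 1] = (3.7141,-3.6292,0.0000)
J_ω[:, 1] = z_1
entry J[0][1] = 3.7141

3.714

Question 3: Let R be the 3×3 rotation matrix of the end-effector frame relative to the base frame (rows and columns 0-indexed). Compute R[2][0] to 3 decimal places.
End-effector x-axis (col 0 of R) = (-0.2500,0.4330,-0.8660)
R[2][0] = -0.8660

-0.866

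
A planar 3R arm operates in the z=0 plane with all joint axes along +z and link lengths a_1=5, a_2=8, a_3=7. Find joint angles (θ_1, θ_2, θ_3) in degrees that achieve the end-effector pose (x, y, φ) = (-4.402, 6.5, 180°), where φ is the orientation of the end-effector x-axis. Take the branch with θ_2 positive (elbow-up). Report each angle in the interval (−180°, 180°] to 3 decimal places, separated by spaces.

wrist centre = target − a_3·(cos φ, sin φ) = (2.5980, 6.5000)
cos θ_2 = (48.9996−5²−8²)/(2·5·8) = -0.5000; θ_2 = 120.0003° (elbow-up)
β = atan2(6.5000,2.5980) = 68.2138°; ψ = atan2(6.9282,1.0000) = 81.7871°
θ_1 = β − ψ = -13.5733°
θ_3 = φ − θ_1 − θ_2 = 73.5730° (wrapped to (-180°,180°])

-13.573 120.000 73.573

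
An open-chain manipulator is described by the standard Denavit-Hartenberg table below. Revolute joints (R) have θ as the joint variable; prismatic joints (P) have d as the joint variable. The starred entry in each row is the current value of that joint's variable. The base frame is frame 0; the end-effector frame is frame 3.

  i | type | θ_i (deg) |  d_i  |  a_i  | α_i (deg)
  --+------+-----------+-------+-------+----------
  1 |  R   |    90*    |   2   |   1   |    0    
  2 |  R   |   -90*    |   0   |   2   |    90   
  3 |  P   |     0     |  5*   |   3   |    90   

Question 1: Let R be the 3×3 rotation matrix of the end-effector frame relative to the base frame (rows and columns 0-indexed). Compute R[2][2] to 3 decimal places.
-1.000

End-effector z-axis (col 2 of R) = (0.0000,-0.0000,-1.0000)
R[2][2] = -1.0000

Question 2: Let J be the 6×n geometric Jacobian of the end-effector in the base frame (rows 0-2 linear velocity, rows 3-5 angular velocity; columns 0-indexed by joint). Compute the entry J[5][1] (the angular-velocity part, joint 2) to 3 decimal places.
1.000

axis z_1 = (0.0000,0.0000,1.0000); lever o_n−o_1 = (5.0000,-5.0000,0.0000)
cross product → J_v[:, 1] = (5.0000,5.0000,-0.0000)
J_ω[:, 1] = z_1
entry J[5][1] = 1.0000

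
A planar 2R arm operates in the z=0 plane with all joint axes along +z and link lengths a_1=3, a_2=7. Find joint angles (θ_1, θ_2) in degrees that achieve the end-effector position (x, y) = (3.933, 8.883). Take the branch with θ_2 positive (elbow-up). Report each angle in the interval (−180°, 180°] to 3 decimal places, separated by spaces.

cos θ_2 = (94.3762−3²−7²)/(2·3·7) = 0.8661; θ_2 = 29.9915° (elbow-up)
β = atan2(8.8830,3.9330) = 66.1184°; ψ = atan2(3.4991,9.0627) = 21.1115°
θ_1 = β − ψ = 45.0068°

45.007 29.992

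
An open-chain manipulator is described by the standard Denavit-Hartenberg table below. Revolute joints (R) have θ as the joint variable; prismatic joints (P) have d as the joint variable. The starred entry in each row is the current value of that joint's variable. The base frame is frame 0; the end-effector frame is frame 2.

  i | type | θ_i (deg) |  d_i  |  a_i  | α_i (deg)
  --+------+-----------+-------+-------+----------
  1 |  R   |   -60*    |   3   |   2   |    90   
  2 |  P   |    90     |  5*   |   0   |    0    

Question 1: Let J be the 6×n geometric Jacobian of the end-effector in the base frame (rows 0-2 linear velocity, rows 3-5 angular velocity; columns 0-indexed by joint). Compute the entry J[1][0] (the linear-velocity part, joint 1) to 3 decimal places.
-3.330

axis z_0 = ẑ; lever o_n−o_0 = (-3.3301,-4.2321,3.0000)
cross product → J_v[:, 0] = (4.2321,-3.3301,0.0000)
J_ω[:, 0] = z_0
entry J[1][0] = -3.3301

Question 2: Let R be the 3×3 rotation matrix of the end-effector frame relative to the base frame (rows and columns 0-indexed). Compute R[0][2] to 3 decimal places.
-0.866

End-effector z-axis (col 2 of R) = (-0.8660,-0.5000,0.0000)
R[0][2] = -0.8660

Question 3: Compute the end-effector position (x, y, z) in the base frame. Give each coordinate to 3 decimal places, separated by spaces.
after link 1: o_1 = (1.0000, -1.7321, 3.0000)
after link 2: o_2 = (-3.3301, -4.2321, 3.0000)

-3.330 -4.232 3.000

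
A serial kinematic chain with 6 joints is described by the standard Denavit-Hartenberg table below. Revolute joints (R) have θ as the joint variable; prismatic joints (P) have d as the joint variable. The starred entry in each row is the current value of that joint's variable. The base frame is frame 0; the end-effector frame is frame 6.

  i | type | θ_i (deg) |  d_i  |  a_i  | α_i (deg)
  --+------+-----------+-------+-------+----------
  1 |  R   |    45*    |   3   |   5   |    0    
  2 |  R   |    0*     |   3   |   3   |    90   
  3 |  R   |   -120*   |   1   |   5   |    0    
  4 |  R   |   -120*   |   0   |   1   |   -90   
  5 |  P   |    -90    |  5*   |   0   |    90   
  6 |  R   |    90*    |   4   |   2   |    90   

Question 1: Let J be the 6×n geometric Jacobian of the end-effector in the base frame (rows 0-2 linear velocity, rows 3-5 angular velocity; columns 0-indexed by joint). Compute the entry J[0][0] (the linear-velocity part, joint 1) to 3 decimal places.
0.044

axis z_0 = ẑ; lever o_n−o_0 = (1.3702,-0.0440,-4.4282)
cross product → J_v[:, 0] = (0.0440,1.3702,-0.0000)
J_ω[:, 0] = z_0
entry J[0][0] = 0.0440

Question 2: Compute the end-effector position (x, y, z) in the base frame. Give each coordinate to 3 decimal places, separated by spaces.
1.370 -0.044 -4.428

after link 1: o_1 = (3.5355, 3.5355, 3.0000)
after link 2: o_2 = (5.6569, 5.6569, 6.0000)
after link 3: o_3 = (4.5962, 3.1820, 1.6699)
after link 4: o_4 = (4.2426, 2.8284, 2.5359)
after link 5: o_5 = (1.1808, -0.2334, 0.0359)
after link 6: o_6 = (1.3702, -0.0440, -4.4282)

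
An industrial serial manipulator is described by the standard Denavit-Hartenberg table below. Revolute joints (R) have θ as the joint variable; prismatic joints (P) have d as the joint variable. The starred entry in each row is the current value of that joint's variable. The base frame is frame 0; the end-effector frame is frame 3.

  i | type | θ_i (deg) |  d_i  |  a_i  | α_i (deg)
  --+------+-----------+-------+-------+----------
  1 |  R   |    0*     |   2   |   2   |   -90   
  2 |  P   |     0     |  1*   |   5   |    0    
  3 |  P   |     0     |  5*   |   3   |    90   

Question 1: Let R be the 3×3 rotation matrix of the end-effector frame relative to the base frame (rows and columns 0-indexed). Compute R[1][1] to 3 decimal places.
1.000

End-effector y-axis (col 1 of R) = (0.0000,1.0000,0.0000)
R[1][1] = 1.0000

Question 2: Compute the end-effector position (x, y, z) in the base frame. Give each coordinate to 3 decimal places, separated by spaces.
after link 1: o_1 = (2.0000, 0.0000, 2.0000)
after link 2: o_2 = (7.0000, 1.0000, 2.0000)
after link 3: o_3 = (10.0000, 6.0000, 2.0000)

10.000 6.000 2.000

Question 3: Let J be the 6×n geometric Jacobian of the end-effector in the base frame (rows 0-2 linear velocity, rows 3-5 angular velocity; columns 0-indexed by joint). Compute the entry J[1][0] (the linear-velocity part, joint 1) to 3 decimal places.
axis z_0 = ẑ; lever o_n−o_0 = (10.0000,6.0000,2.0000)
cross product → J_v[:, 0] = (-6.0000,10.0000,0.0000)
J_ω[:, 0] = z_0
entry J[1][0] = 10.0000

10.000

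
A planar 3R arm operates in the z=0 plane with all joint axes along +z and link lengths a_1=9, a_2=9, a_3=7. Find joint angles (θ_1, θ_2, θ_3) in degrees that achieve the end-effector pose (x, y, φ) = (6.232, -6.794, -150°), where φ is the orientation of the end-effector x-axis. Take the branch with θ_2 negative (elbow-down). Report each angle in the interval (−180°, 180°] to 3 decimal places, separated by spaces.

30.001 -90.001 -90.000

wrist centre = target − a_3·(cos φ, sin φ) = (12.2942, -3.2940)
cos θ_2 = (161.9972−9²−9²)/(2·9·9) = -0.0000; θ_2 = -90.0010° (elbow-down)
β = atan2(-3.2940,12.2942) = -14.9991°; ψ = atan2(-9.0000,8.9998) = -45.0005°
θ_1 = β − ψ = 30.0014°
θ_3 = φ − θ_1 − θ_2 = -90.0004° (wrapped to (-180°,180°])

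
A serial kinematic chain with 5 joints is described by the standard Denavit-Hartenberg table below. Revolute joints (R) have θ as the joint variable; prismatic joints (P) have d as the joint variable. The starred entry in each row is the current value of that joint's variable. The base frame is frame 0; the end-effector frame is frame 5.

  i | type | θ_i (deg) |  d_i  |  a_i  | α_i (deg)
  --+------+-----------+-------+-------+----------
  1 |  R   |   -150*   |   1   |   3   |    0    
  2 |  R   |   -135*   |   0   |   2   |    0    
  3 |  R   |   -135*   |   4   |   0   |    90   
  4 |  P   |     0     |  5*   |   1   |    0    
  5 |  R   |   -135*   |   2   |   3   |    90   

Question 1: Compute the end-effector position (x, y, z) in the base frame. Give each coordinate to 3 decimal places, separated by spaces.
-8.703 -2.097 2.879

after link 1: o_1 = (-2.5981, -1.5000, 1.0000)
after link 2: o_2 = (-2.0804, 0.4319, 1.0000)
after link 3: o_3 = (-2.0804, 0.4319, 5.0000)
after link 4: o_4 = (-5.9106, -2.9342, 5.0000)
after link 5: o_5 = (-8.7033, -2.0971, 2.8787)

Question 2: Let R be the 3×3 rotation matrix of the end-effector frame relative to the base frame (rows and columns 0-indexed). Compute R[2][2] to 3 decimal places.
End-effector z-axis (col 2 of R) = (-0.3536,0.6124,0.7071)
R[2][2] = 0.7071

0.707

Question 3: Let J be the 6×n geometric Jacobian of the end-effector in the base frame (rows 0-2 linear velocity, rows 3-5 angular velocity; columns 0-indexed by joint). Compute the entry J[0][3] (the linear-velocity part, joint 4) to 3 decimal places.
prismatic axis z_3 = (-0.8660,-0.5000,0.0000)
J_v[:, 3] = z_3; J_ω[:, 3] = (0,0,0)
entry J[0][3] = -0.8660

-0.866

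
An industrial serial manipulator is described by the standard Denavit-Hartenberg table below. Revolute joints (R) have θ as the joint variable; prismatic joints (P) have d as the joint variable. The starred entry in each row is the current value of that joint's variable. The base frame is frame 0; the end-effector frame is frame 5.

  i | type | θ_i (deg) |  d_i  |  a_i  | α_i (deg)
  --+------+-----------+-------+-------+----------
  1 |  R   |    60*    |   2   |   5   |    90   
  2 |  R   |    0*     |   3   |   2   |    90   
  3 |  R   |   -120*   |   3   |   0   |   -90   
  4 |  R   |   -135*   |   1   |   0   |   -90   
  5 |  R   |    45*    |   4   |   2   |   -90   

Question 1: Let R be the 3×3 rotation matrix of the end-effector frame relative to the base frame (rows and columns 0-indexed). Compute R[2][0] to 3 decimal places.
-0.500

End-effector x-axis (col 0 of R) = (0.5000,-0.7071,-0.5000)
R[2][0] = -0.5000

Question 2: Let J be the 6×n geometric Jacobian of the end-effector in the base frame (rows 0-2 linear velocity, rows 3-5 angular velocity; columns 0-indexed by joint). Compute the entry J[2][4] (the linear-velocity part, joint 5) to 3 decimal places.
axis z_4 = (-0.7071,0.0000,-0.7071); lever o_n−o_4 = (-1.8284,-1.4142,-3.8284)
cross product → J_v[:, 4] = (-1.0000,-1.4142,1.0000)
J_ω[:, 4] = z_4
entry J[2][4] = 1.0000

1.000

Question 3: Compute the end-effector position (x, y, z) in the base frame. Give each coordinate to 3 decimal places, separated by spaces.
after link 1: o_1 = (2.5000, 4.3301, 2.0000)
after link 2: o_2 = (6.0981, 4.5622, 2.0000)
after link 3: o_3 = (6.0981, 4.5622, -1.0000)
after link 4: o_4 = (6.0981, 5.5622, -1.0000)
after link 5: o_5 = (4.2696, 4.1480, -4.8284)

4.270 4.148 -4.828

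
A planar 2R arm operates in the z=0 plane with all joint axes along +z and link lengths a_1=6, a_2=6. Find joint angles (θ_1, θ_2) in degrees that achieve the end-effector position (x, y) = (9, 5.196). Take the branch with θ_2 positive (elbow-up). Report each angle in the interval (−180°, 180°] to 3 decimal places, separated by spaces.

cos θ_2 = (107.9984−6²−6²)/(2·6·6) = 0.5000; θ_2 = 60.0015° (elbow-up)
β = atan2(5.1960,9.0000) = 29.9993°; ψ = atan2(5.1962,8.9999) = 30.0007°
θ_1 = β − ψ = -0.0015°

-0.001 60.001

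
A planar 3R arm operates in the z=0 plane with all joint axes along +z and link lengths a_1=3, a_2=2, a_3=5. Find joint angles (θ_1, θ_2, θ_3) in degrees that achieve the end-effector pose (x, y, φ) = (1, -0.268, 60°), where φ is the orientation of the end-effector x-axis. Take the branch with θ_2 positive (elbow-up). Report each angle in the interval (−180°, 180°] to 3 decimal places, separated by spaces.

wrist centre = target − a_3·(cos φ, sin φ) = (-1.5000, -4.5981)
cos θ_2 = (23.3928−3²−2²)/(2·3·2) = 0.8661; θ_2 = 29.9955° (elbow-up)
β = atan2(-4.5981,-1.5000) = -108.0674°; ψ = atan2(0.9999,4.7321) = 11.9307°
θ_1 = β − ψ = -119.9981°
θ_3 = φ − θ_1 − θ_2 = 150.0025° (wrapped to (-180°,180°])

-119.998 29.996 150.003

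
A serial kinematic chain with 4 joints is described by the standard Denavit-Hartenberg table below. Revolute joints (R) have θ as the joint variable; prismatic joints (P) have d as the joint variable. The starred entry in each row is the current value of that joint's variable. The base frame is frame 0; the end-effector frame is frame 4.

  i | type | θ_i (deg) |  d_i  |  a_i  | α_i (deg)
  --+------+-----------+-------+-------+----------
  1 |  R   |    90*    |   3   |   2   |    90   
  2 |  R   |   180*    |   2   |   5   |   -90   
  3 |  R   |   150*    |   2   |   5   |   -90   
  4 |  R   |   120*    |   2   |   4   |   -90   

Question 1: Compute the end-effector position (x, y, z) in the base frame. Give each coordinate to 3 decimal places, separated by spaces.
2.232 0.598 4.464

after link 1: o_1 = (0.0000, 2.0000, 3.0000)
after link 2: o_2 = (2.0000, -3.0000, 3.0000)
after link 3: o_3 = (-0.5000, 1.3301, 1.0000)
after link 4: o_4 = (2.2321, 0.5981, 4.4641)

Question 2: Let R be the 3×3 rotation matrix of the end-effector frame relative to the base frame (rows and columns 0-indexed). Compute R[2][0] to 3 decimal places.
0.866

End-effector x-axis (col 0 of R) = (0.2500,-0.4330,0.8660)
R[2][0] = 0.8660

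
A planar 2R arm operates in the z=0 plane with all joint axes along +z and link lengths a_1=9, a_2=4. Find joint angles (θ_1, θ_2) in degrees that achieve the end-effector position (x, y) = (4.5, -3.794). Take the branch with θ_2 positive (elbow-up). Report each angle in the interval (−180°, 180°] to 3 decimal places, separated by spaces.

-59.997 150.003

cos θ_2 = (34.6444−9²−4²)/(2·9·4) = -0.8660; θ_2 = 150.0028° (elbow-up)
β = atan2(-3.7940,4.5000) = -40.1346°; ψ = atan2(1.9998,5.5358) = 19.8625°
θ_1 = β − ψ = -59.9971°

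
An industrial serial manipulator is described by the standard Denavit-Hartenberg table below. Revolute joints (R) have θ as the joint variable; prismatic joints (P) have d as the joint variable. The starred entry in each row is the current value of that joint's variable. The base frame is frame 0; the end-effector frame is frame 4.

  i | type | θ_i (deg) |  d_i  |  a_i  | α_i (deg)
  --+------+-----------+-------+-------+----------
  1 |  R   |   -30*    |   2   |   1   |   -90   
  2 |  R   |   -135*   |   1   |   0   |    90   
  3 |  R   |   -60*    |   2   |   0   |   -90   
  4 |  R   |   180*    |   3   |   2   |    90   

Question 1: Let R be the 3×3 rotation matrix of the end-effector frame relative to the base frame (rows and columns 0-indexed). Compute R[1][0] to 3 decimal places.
End-effector x-axis (col 0 of R) = (0.7392,0.5732,-0.3536)
R[1][0] = 0.5732

0.573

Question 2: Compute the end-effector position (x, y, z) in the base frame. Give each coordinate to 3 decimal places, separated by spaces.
after link 1: o_1 = (0.8660, -0.5000, 2.0000)
after link 2: o_2 = (1.3660, 0.3660, 2.0000)
after link 3: o_3 = (0.1413, 1.0731, 0.5858)
after link 4: o_4 = (0.7787, 4.4372, 1.7158)

0.779 4.437 1.716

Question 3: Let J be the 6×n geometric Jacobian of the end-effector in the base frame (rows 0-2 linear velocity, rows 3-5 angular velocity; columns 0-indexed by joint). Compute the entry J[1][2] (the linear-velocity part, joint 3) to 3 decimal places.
axis z_2 = (-0.6124,0.3536,-0.7071); lever o_n−o_2 = (-0.5873,4.0712,-0.2842)
cross product → J_v[:, 2] = (2.7783,0.2413,-2.2854)
J_ω[:, 2] = z_2
entry J[1][2] = 0.2413

0.241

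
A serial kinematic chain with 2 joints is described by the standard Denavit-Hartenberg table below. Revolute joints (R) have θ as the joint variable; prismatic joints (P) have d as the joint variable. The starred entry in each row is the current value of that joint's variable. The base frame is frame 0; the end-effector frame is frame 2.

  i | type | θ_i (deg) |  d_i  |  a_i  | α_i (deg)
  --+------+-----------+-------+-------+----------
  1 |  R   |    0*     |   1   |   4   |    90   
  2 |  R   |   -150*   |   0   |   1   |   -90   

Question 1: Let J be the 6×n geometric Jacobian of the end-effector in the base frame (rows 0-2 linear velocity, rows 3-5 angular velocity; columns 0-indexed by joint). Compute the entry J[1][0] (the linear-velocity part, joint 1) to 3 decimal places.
axis z_0 = ẑ; lever o_n−o_0 = (3.1340,-0.0000,0.5000)
cross product → J_v[:, 0] = (0.0000,3.1340,-0.0000)
J_ω[:, 0] = z_0
entry J[1][0] = 3.1340

3.134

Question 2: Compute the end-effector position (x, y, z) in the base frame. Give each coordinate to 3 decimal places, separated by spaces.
after link 1: o_1 = (4.0000, 0.0000, 1.0000)
after link 2: o_2 = (3.1340, -0.0000, 0.5000)

3.134 -0.000 0.500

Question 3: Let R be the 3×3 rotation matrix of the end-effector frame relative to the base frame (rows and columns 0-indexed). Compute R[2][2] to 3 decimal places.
-0.866

End-effector z-axis (col 2 of R) = (0.5000,-0.0000,-0.8660)
R[2][2] = -0.8660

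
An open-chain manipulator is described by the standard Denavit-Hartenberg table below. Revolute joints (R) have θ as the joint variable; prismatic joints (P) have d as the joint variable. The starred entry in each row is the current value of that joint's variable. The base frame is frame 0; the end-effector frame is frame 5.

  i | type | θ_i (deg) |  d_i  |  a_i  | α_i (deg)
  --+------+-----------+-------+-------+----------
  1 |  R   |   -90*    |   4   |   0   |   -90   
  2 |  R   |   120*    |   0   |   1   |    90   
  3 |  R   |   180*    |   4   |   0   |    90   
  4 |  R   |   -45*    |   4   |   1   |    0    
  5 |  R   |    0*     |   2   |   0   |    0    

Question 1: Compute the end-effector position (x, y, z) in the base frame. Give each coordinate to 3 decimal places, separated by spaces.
6.000 -2.705 2.100

after link 1: o_1 = (0.0000, 0.0000, 4.0000)
after link 2: o_2 = (0.0000, 0.5000, 3.1340)
after link 3: o_3 = (0.0000, -2.9641, 1.1340)
after link 4: o_4 = (4.0000, -2.7053, 2.0999)
after link 5: o_5 = (6.0000, -2.7053, 2.0999)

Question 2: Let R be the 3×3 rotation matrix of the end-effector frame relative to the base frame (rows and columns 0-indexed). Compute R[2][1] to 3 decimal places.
End-effector y-axis (col 1 of R) = (0.0000,-0.9659,0.2588)
R[2][1] = 0.2588

0.259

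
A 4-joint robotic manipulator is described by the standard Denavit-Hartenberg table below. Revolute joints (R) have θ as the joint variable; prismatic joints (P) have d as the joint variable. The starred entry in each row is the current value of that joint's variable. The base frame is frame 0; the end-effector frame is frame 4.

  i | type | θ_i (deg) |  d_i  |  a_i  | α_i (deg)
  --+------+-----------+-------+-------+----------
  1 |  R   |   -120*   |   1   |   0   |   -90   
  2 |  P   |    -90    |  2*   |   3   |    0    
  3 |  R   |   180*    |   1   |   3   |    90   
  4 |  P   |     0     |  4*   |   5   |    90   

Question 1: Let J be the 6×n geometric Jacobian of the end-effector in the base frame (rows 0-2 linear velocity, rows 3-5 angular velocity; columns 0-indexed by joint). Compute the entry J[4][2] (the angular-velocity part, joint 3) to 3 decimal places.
axis z_2 = (0.8660,-0.5000,0.0000); lever o_n−o_2 = (-1.1340,-3.9641,-8.0000)
cross product → J_v[:, 2] = (4.0000,6.9282,-4.0000)
J_ω[:, 2] = z_2
entry J[4][2] = -0.5000

-0.500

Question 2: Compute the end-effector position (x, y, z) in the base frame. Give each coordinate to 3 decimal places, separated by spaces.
after link 1: o_1 = (0.0000, 0.0000, 1.0000)
after link 2: o_2 = (1.7321, -1.0000, 4.0000)
after link 3: o_3 = (2.5981, -1.5000, 1.0000)
after link 4: o_4 = (0.5981, -4.9641, -4.0000)

0.598 -4.964 -4.000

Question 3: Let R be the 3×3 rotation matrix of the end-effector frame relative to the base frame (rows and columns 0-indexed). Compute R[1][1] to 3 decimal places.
-0.866

End-effector y-axis (col 1 of R) = (-0.5000,-0.8660,0.0000)
R[1][1] = -0.8660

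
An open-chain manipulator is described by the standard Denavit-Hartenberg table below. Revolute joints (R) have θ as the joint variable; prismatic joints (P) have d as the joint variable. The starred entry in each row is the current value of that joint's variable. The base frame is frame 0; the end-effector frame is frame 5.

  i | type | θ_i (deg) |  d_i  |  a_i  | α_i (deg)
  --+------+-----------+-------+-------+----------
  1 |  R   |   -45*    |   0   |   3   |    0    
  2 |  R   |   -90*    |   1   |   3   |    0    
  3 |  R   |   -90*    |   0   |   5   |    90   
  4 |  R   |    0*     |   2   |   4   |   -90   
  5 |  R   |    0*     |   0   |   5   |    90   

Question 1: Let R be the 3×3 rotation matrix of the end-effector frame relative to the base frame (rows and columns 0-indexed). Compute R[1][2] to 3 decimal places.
End-effector z-axis (col 2 of R) = (0.7071,0.7071,0.0000)
R[1][2] = 0.7071

0.707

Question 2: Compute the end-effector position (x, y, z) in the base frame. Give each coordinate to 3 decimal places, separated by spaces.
after link 1: o_1 = (2.1213, -2.1213, 0.0000)
after link 2: o_2 = (0.0000, -4.2426, 1.0000)
after link 3: o_3 = (-3.5355, -0.7071, 1.0000)
after link 4: o_4 = (-4.9497, 3.5355, 1.0000)
after link 5: o_5 = (-8.4853, 7.0711, 1.0000)

-8.485 7.071 1.000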